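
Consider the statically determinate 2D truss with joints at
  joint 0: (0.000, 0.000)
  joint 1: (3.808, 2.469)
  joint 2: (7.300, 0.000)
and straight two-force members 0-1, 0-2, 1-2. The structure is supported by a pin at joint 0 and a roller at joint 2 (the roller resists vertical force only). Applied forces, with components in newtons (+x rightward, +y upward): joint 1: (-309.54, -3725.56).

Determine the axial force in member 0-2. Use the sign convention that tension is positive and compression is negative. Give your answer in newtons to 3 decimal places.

N=3 nodes, M=3 members, R=3 reactions → 2N=6, M+R=6
member 0 (0-1): L=4.5384, (cx,cy)=(0.8391,0.5440)
member 1 (0-2): L=7.3000, (cx,cy)=(1.0000,0.0000)
member 2 (1-2): L=4.2767, (cx,cy)=(0.8165,-0.5773)
solve A·x = −loads:
  F[0-1] = -3468.2742 N (compression)
  F[0-2] = +2600.5755 N (tension)
  F[1-2] = -3184.9482 N (compression)
  Rx@0 = +309.5400 N
  Ry@0 = +1886.8370 N
  Ry@2 = +1838.7230 N

2600.575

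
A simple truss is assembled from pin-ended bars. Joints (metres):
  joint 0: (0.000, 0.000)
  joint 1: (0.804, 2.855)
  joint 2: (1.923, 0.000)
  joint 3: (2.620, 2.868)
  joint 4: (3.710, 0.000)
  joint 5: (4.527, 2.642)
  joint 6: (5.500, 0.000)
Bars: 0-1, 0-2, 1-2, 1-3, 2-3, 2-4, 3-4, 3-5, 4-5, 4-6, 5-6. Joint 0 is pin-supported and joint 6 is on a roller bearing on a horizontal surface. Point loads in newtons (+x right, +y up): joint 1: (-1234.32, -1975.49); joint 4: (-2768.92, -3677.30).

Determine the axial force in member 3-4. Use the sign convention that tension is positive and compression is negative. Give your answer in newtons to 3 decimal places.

N=7 nodes, M=11 members, R=3 reactions → 2N=14, M+R=14
member 0 (0-1): L=2.9660, (cx,cy)=(0.2711,0.9626)
member 1 (0-2): L=1.9230, (cx,cy)=(1.0000,0.0000)
member 2 (1-2): L=3.0665, (cx,cy)=(0.3649,-0.9310)
member 3 (1-3): L=1.8160, (cx,cy)=(1.0000,0.0072)
member 4 (2-3): L=2.9515, (cx,cy)=(0.2362,0.9717)
member 5 (2-4): L=1.7870, (cx,cy)=(1.0000,0.0000)
member 6 (3-4): L=3.0681, (cx,cy)=(0.3553,-0.9348)
member 7 (3-5): L=1.9203, (cx,cy)=(0.9931,-0.1177)
member 8 (4-5): L=2.7654, (cx,cy)=(0.2954,0.9554)
member 9 (4-6): L=1.7900, (cx,cy)=(1.0000,0.0000)
member 10 (5-6): L=2.8155, (cx,cy)=(0.3456,-0.9384)
solve A·x = −loads:
  F[0-1] = -3661.3059 N (compression)
  F[0-2] = -3010.7780 N (compression)
  F[1-2] = +1660.6482 N (tension)
  F[1-3] = -364.1480 N (compression)
  F[2-3] = -1591.1346 N (compression)
  F[2-4] = -2029.0306 N (compression)
  F[3-4] = +1833.1902 N (tension)
  F[3-5] = -1400.8898 N (compression)
  F[4-5] = +2055.4431 N (tension)
  F[4-6] = +783.9104 N (tension)
  F[5-6] = -2268.3239 N (compression)
  Rx@0 = +4003.2400 N
  Ry@0 = +3524.2276 N
  Ry@6 = +2128.5624 N

1833.190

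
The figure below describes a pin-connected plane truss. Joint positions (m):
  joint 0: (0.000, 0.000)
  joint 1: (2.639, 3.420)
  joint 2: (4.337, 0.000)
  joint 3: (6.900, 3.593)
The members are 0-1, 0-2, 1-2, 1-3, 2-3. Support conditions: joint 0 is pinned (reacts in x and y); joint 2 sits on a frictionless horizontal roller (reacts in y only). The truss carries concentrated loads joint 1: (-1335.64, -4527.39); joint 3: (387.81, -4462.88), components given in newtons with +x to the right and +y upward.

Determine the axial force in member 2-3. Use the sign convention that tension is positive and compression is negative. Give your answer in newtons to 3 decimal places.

-5665.396

N=4 nodes, M=5 members, R=3 reactions → 2N=8, M+R=8
member 0 (0-1): L=4.3198, (cx,cy)=(0.6109,0.7917)
member 1 (0-2): L=4.3370, (cx,cy)=(1.0000,0.0000)
member 2 (1-2): L=3.8183, (cx,cy)=(0.4447,-0.8957)
member 3 (1-3): L=4.2645, (cx,cy)=(0.9992,0.0406)
member 4 (2-3): L=4.4135, (cx,cy)=(0.5807,0.8141)
solve A·x = −loads:
  F[0-1] = +167.8599 N (tension)
  F[0-2] = -1050.3768 N (compression)
  F[1-2] = -5036.3500 N (compression)
  F[1-3] = +3680.8698 N (tension)
  F[2-3] = -5665.3962 N (compression)
  Rx@0 = +947.8300 N
  Ry@0 = -132.8950 N
  Ry@2 = +9123.1650 N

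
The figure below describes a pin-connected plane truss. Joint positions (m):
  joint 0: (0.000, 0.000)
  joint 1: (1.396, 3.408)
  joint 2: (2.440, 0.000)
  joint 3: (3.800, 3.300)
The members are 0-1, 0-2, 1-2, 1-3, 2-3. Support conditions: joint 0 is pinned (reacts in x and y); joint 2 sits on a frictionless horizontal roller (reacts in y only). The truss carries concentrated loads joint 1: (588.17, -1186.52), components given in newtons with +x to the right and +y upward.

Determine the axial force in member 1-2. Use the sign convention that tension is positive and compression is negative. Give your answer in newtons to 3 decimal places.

-1569.175

N=4 nodes, M=5 members, R=3 reactions → 2N=8, M+R=8
member 0 (0-1): L=3.6828, (cx,cy)=(0.3791,0.9254)
member 1 (0-2): L=2.4400, (cx,cy)=(1.0000,0.0000)
member 2 (1-2): L=3.5643, (cx,cy)=(0.2929,-0.9561)
member 3 (1-3): L=2.4064, (cx,cy)=(0.9990,-0.0449)
member 4 (2-3): L=3.5693, (cx,cy)=(0.3810,0.9246)
solve A·x = −loads:
  F[0-1] = +339.1436 N (tension)
  F[0-2] = +459.6157 N (tension)
  F[1-2] = -1569.1751 N (compression)
  F[1-3] = +0.0000 N (tension)
  F[2-3] = -0.0000 N (compression)
  Rx@0 = -588.1700 N
  Ry@0 = -313.8346 N
  Ry@2 = +1500.3546 N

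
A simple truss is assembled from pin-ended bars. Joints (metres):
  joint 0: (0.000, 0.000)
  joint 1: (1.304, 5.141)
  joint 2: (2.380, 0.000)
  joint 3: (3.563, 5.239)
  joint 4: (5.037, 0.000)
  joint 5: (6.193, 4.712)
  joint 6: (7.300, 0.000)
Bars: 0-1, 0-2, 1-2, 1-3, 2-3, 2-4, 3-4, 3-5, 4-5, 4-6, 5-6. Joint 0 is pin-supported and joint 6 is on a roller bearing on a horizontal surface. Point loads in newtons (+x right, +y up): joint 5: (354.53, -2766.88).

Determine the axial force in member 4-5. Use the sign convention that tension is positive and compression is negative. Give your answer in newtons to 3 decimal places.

-236.491

N=7 nodes, M=11 members, R=3 reactions → 2N=14, M+R=14
member 0 (0-1): L=5.3038, (cx,cy)=(0.2459,0.9693)
member 1 (0-2): L=2.3800, (cx,cy)=(1.0000,0.0000)
member 2 (1-2): L=5.2524, (cx,cy)=(0.2049,-0.9788)
member 3 (1-3): L=2.2611, (cx,cy)=(0.9991,0.0433)
member 4 (2-3): L=5.3709, (cx,cy)=(0.2203,0.9754)
member 5 (2-4): L=2.6570, (cx,cy)=(1.0000,0.0000)
member 6 (3-4): L=5.4424, (cx,cy)=(0.2708,-0.9626)
member 7 (3-5): L=2.6823, (cx,cy)=(0.9805,-0.1965)
member 8 (4-5): L=4.8517, (cx,cy)=(0.2383,0.9712)
member 9 (4-6): L=2.2630, (cx,cy)=(1.0000,0.0000)
member 10 (5-6): L=4.8403, (cx,cy)=(0.2287,-0.9735)
solve A·x = −loads:
  F[0-1] = -196.7786 N (compression)
  F[0-2] = +402.9103 N (tension)
  F[1-2] = +190.9929 N (tension)
  F[1-3] = -87.5892 N (compression)
  F[2-3] = -191.6489 N (compression)
  F[2-4] = +484.2496 N (tension)
  F[3-4] = +238.5980 N (tension)
  F[3-5] = -198.2038 N (compression)
  F[4-5] = -236.4914 N (compression)
  F[4-6] = +605.2183 N (tension)
  F[5-6] = -2646.2794 N (compression)
  Rx@0 = -354.5300 N
  Ry@0 = +190.7385 N
  Ry@6 = +2576.1415 N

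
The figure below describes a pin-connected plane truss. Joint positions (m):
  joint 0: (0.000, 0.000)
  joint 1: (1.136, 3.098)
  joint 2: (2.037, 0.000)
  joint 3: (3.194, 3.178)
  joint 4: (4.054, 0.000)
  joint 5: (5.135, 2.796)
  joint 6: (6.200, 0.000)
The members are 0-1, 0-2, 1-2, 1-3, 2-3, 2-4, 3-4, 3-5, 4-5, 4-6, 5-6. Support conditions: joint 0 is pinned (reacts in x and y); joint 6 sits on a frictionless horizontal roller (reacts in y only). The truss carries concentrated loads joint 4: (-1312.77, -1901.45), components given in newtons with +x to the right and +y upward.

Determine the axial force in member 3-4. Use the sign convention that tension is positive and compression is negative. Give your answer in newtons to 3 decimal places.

862.622

N=7 nodes, M=11 members, R=3 reactions → 2N=14, M+R=14
member 0 (0-1): L=3.2997, (cx,cy)=(0.3443,0.9389)
member 1 (0-2): L=2.0370, (cx,cy)=(1.0000,0.0000)
member 2 (1-2): L=3.2264, (cx,cy)=(0.2793,-0.9602)
member 3 (1-3): L=2.0596, (cx,cy)=(0.9992,0.0388)
member 4 (2-3): L=3.3821, (cx,cy)=(0.3421,0.9397)
member 5 (2-4): L=2.0170, (cx,cy)=(1.0000,0.0000)
member 6 (3-4): L=3.2923, (cx,cy)=(0.2612,-0.9653)
member 7 (3-5): L=1.9782, (cx,cy)=(0.9812,-0.1931)
member 8 (4-5): L=2.9977, (cx,cy)=(0.3606,0.9327)
member 9 (4-6): L=2.1460, (cx,cy)=(1.0000,0.0000)
member 10 (5-6): L=2.9920, (cx,cy)=(0.3560,-0.9345)
solve A·x = −loads:
  F[0-1] = -700.9993 N (compression)
  F[0-2] = -1071.4353 N (compression)
  F[1-2] = +668.0932 N (tension)
  F[1-3] = -428.2310 N (compression)
  F[2-3] = -682.7049 N (compression)
  F[2-4] = -651.3094 N (compression)
  F[3-4] = +862.6222 N (tension)
  F[3-5] = -903.8011 N (compression)
  F[4-5] = +1145.8760 N (tension)
  F[4-6] = +473.5757 N (tension)
  F[5-6] = -1330.4421 N (compression)
  Rx@0 = +1312.7700 N
  Ry@0 = +658.1470 N
  Ry@6 = +1243.3030 N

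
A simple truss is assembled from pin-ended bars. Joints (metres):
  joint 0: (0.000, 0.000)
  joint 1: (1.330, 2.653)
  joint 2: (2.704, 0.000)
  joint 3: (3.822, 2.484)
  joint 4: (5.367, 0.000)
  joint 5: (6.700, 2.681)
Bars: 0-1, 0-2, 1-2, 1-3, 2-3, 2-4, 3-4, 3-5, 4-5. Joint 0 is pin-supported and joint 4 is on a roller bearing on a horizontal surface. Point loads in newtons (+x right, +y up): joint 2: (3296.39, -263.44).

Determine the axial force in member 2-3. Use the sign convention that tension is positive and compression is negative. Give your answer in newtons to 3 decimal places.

135.281

N=6 nodes, M=9 members, R=3 reactions → 2N=12, M+R=12
member 0 (0-1): L=2.9677, (cx,cy)=(0.4482,0.8940)
member 1 (0-2): L=2.7040, (cx,cy)=(1.0000,0.0000)
member 2 (1-2): L=2.9877, (cx,cy)=(0.4599,-0.8880)
member 3 (1-3): L=2.4977, (cx,cy)=(0.9977,-0.0677)
member 4 (2-3): L=2.7240, (cx,cy)=(0.4104,0.9119)
member 5 (2-4): L=2.6630, (cx,cy)=(1.0000,0.0000)
member 6 (3-4): L=2.9253, (cx,cy)=(0.5282,-0.8491)
member 7 (3-5): L=2.8847, (cx,cy)=(0.9977,0.0683)
member 8 (4-5): L=2.9941, (cx,cy)=(0.4452,0.8954)
solve A·x = −loads:
  F[0-1] = -146.2196 N (compression)
  F[0-2] = +3361.9193 N (tension)
  F[1-2] = +157.7491 N (tension)
  F[1-3] = -138.3933 N (compression)
  F[2-3] = +135.2814 N (tension)
  F[2-4] = +82.5532 N (tension)
  F[3-4] = -156.3051 N (compression)
  F[3-5] = -0.0000 N (tension)
  F[4-5] = +0.0000 N (tension)
  Rx@0 = -3296.3900 N
  Ry@0 = +130.7138 N
  Ry@4 = +132.7262 N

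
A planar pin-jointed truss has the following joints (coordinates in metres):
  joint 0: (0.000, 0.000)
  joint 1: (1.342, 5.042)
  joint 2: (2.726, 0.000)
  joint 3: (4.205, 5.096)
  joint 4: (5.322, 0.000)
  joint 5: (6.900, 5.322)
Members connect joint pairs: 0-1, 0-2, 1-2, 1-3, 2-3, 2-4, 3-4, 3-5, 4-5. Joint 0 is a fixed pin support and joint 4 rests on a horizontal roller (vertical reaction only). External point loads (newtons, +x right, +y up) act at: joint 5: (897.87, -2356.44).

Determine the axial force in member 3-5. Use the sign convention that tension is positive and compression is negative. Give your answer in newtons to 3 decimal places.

N=6 nodes, M=9 members, R=3 reactions → 2N=12, M+R=12
member 0 (0-1): L=5.2175, (cx,cy)=(0.2572,0.9664)
member 1 (0-2): L=2.7260, (cx,cy)=(1.0000,0.0000)
member 2 (1-2): L=5.2285, (cx,cy)=(0.2647,-0.9643)
member 3 (1-3): L=2.8635, (cx,cy)=(0.9998,0.0189)
member 4 (2-3): L=5.3063, (cx,cy)=(0.2787,0.9604)
member 5 (2-4): L=2.5960, (cx,cy)=(1.0000,0.0000)
member 6 (3-4): L=5.2170, (cx,cy)=(0.2141,-0.9768)
member 7 (3-5): L=2.7045, (cx,cy)=(0.9965,0.0836)
member 8 (4-5): L=5.5510, (cx,cy)=(0.2843,0.9587)
solve A·x = −loads:
  F[0-1] = +1652.1519 N (tension)
  F[0-2] = +472.9211 N (tension)
  F[1-2] = -1638.8262 N (compression)
  F[1-3] = +858.9039 N (tension)
  F[2-3] = +1645.5826 N (tension)
  F[2-4] = -419.5479 N (compression)
  F[3-4] = -1493.9100 N (compression)
  F[3-5] = +1643.0235 N (tension)
  F[4-5] = -2601.0504 N (compression)
  Rx@0 = -897.8700 N
  Ry@0 = -1596.5664 N
  Ry@4 = +3953.0064 N

1643.024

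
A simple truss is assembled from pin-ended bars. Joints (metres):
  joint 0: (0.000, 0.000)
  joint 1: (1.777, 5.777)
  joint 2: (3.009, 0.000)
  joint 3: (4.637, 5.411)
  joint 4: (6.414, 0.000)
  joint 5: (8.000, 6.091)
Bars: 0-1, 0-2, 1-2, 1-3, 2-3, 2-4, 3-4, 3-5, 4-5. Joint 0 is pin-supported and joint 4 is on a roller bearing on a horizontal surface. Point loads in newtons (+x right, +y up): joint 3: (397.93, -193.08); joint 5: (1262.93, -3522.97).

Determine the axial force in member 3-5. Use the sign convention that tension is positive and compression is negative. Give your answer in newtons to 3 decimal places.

N=6 nodes, M=9 members, R=3 reactions → 2N=12, M+R=12
member 0 (0-1): L=6.0441, (cx,cy)=(0.2940,0.9558)
member 1 (0-2): L=3.0090, (cx,cy)=(1.0000,0.0000)
member 2 (1-2): L=5.9069, (cx,cy)=(0.2086,-0.9780)
member 3 (1-3): L=2.8833, (cx,cy)=(0.9919,-0.1269)
member 4 (2-3): L=5.6506, (cx,cy)=(0.2881,0.9576)
member 5 (2-4): L=3.4050, (cx,cy)=(1.0000,0.0000)
member 6 (3-4): L=5.6953, (cx,cy)=(0.3120,-0.9501)
member 7 (3-5): L=3.4311, (cx,cy)=(0.9802,0.1982)
member 8 (4-5): L=6.2941, (cx,cy)=(0.2520,0.9677)
solve A·x = −loads:
  F[0-1] = +2461.4577 N (tension)
  F[0-2] = +937.1805 N (tension)
  F[1-2] = -2570.4189 N (compression)
  F[1-3] = +1270.0640 N (tension)
  F[2-3] = +2625.2056 N (tension)
  F[2-4] = -355.2805 N (compression)
  F[3-4] = -2189.7158 N (compression)
  F[3-5] = +2348.0008 N (tension)
  F[4-5] = -4121.3058 N (compression)
  Rx@0 = -1660.8600 N
  Ry@0 = -2352.6712 N
  Ry@4 = +6068.7212 N

2348.001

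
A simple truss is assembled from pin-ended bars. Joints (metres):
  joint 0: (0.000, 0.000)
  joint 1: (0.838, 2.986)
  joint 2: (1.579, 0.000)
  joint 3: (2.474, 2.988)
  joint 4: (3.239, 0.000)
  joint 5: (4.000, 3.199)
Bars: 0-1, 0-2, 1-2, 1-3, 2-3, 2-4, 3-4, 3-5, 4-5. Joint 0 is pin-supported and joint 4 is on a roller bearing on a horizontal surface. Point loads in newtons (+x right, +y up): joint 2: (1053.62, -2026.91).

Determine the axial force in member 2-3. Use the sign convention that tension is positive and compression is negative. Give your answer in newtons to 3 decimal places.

1032.186

N=6 nodes, M=9 members, R=3 reactions → 2N=12, M+R=12
member 0 (0-1): L=3.1014, (cx,cy)=(0.2702,0.9628)
member 1 (0-2): L=1.5790, (cx,cy)=(1.0000,0.0000)
member 2 (1-2): L=3.0766, (cx,cy)=(0.2409,-0.9706)
member 3 (1-3): L=1.6360, (cx,cy)=(1.0000,0.0012)
member 4 (2-3): L=3.1192, (cx,cy)=(0.2869,0.9579)
member 5 (2-4): L=1.6600, (cx,cy)=(1.0000,0.0000)
member 6 (3-4): L=3.0844, (cx,cy)=(0.2480,-0.9688)
member 7 (3-5): L=1.5405, (cx,cy)=(0.9906,0.1370)
member 8 (4-5): L=3.2883, (cx,cy)=(0.2314,0.9729)
solve A·x = −loads:
  F[0-1] = -1078.9321 N (compression)
  F[0-2] = +1345.1517 N (tension)
  F[1-2] = +1069.6156 N (tension)
  F[1-3] = -549.1519 N (compression)
  F[2-3] = +1032.1858 N (tension)
  F[2-4] = +252.9802 N (tension)
  F[3-4] = -1019.9813 N (compression)
  F[3-5] = +0.0000 N (tension)
  F[4-5] = +0.0000 N (tension)
  Rx@0 = -1053.6200 N
  Ry@0 = +1038.7992 N
  Ry@4 = +988.1108 N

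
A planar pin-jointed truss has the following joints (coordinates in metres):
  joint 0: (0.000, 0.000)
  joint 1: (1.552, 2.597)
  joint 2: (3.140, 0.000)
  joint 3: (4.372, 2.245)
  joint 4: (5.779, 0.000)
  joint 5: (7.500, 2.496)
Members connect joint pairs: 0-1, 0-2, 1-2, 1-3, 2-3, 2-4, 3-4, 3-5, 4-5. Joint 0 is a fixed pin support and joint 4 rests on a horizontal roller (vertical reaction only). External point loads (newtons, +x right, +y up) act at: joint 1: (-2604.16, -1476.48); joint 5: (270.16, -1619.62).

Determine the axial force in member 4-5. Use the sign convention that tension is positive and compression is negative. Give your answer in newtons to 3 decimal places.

-2110.394

N=6 nodes, M=9 members, R=3 reactions → 2N=12, M+R=12
member 0 (0-1): L=3.0254, (cx,cy)=(0.5130,0.8584)
member 1 (0-2): L=3.1400, (cx,cy)=(1.0000,0.0000)
member 2 (1-2): L=3.0440, (cx,cy)=(0.5217,-0.8531)
member 3 (1-3): L=2.8419, (cx,cy)=(0.9923,-0.1239)
member 4 (2-3): L=2.5608, (cx,cy)=(0.4811,0.8767)
member 5 (2-4): L=2.6390, (cx,cy)=(1.0000,0.0000)
member 6 (3-4): L=2.6495, (cx,cy)=(0.5311,-0.8473)
member 7 (3-5): L=3.1381, (cx,cy)=(0.9968,0.0800)
member 8 (4-5): L=3.0318, (cx,cy)=(0.5676,0.8233)
solve A·x = −loads:
  F[0-1] = -1923.6114 N (compression)
  F[0-2] = -1347.2102 N (compression)
  F[1-2] = -34.4465 N (compression)
  F[1-3] = +1648.0307 N (tension)
  F[2-3] = +33.5221 N (tension)
  F[2-4] = -1381.3074 N (compression)
  F[3-4] = +345.2523 N (tension)
  F[3-5] = +1472.8400 N (tension)
  F[4-5] = -2110.3936 N (compression)
  Rx@0 = +2334.0000 N
  Ry@0 = +1651.2198 N
  Ry@4 = +1444.8802 N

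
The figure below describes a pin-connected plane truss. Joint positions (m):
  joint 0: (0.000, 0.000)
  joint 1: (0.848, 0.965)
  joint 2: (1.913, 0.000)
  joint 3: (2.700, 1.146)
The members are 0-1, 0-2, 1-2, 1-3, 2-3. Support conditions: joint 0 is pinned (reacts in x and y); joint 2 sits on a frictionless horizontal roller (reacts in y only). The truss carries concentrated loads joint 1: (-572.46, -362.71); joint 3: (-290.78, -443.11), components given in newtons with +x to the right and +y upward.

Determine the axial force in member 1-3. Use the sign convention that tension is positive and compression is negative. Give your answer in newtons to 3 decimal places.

N=4 nodes, M=5 members, R=3 reactions → 2N=8, M+R=8
member 0 (0-1): L=1.2847, (cx,cy)=(0.6601,0.7512)
member 1 (0-2): L=1.9130, (cx,cy)=(1.0000,0.0000)
member 2 (1-2): L=1.4372, (cx,cy)=(0.7410,-0.6715)
member 3 (1-3): L=1.8608, (cx,cy)=(0.9953,0.0973)
member 4 (2-3): L=1.3902, (cx,cy)=(0.5661,0.8243)
solve A·x = −loads:
  F[0-1] = -642.4606 N (compression)
  F[0-2] = -439.1509 N (compression)
  F[1-2] = +180.6627 N (tension)
  F[1-3] = +14.5615 N (tension)
  F[2-3] = -539.2541 N (compression)
  Rx@0 = +863.2400 N
  Ry@0 = +482.6013 N
  Ry@2 = +323.2187 N

14.562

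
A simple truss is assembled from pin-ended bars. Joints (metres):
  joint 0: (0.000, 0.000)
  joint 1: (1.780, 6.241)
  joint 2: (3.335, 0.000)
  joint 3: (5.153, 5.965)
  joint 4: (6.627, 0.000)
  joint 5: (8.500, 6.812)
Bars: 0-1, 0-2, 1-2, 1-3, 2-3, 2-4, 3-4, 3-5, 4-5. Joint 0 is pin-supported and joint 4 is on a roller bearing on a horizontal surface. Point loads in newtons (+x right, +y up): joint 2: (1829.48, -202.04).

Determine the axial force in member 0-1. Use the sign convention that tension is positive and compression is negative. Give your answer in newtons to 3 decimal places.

-104.367

N=6 nodes, M=9 members, R=3 reactions → 2N=12, M+R=12
member 0 (0-1): L=6.4899, (cx,cy)=(0.2743,0.9617)
member 1 (0-2): L=3.3350, (cx,cy)=(1.0000,0.0000)
member 2 (1-2): L=6.4318, (cx,cy)=(0.2418,-0.9703)
member 3 (1-3): L=3.3843, (cx,cy)=(0.9967,-0.0816)
member 4 (2-3): L=6.2359, (cx,cy)=(0.2915,0.9566)
member 5 (2-4): L=3.2920, (cx,cy)=(1.0000,0.0000)
member 6 (3-4): L=6.1444, (cx,cy)=(0.2399,-0.9708)
member 7 (3-5): L=3.4525, (cx,cy)=(0.9694,0.2453)
member 8 (4-5): L=7.0648, (cx,cy)=(0.2651,0.9642)
solve A·x = −loads:
  F[0-1] = -104.3668 N (compression)
  F[0-2] = +1858.1050 N (tension)
  F[1-2] = +108.0497 N (tension)
  F[1-3] = -54.9309 N (compression)
  F[2-3] = +101.6097 N (tension)
  F[2-4] = +25.1248 N (tension)
  F[3-4] = -104.7338 N (compression)
  F[3-5] = -0.0000 N (tension)
  F[4-5] = -0.0000 N (tension)
  Rx@0 = -1829.4800 N
  Ry@0 = +100.3645 N
  Ry@4 = +101.6755 N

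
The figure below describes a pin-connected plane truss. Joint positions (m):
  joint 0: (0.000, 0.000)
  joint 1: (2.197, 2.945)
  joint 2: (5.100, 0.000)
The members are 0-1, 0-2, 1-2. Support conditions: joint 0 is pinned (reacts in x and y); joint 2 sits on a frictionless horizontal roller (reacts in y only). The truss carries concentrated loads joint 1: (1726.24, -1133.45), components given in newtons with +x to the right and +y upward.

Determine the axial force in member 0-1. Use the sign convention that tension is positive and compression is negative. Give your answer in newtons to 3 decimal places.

438.711

N=3 nodes, M=3 members, R=3 reactions → 2N=6, M+R=6
member 0 (0-1): L=3.6742, (cx,cy)=(0.5980,0.8015)
member 1 (0-2): L=5.1000, (cx,cy)=(1.0000,0.0000)
member 2 (1-2): L=4.1353, (cx,cy)=(0.7020,-0.7122)
solve A·x = −loads:
  F[0-1] = +438.7115 N (tension)
  F[0-2] = +1463.9119 N (tension)
  F[1-2] = -2085.3140 N (compression)
  Rx@0 = -1726.2400 N
  Ry@0 = -351.6415 N
  Ry@2 = +1485.0915 N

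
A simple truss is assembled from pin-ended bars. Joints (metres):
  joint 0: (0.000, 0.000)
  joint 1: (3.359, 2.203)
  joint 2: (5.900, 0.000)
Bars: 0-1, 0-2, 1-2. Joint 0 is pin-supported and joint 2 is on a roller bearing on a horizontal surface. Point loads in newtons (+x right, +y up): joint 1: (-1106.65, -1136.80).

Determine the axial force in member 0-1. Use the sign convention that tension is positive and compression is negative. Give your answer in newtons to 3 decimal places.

N=3 nodes, M=3 members, R=3 reactions → 2N=6, M+R=6
member 0 (0-1): L=4.0170, (cx,cy)=(0.8362,0.5484)
member 1 (0-2): L=5.9000, (cx,cy)=(1.0000,0.0000)
member 2 (1-2): L=3.3630, (cx,cy)=(0.7556,-0.6551)
solve A·x = −loads:
  F[0-1] = -1646.1878 N (compression)
  F[0-2] = +269.8944 N (tension)
  F[1-2] = -357.2057 N (compression)
  Rx@0 = +1106.6500 N
  Ry@0 = +902.8066 N
  Ry@2 = +233.9934 N

-1646.188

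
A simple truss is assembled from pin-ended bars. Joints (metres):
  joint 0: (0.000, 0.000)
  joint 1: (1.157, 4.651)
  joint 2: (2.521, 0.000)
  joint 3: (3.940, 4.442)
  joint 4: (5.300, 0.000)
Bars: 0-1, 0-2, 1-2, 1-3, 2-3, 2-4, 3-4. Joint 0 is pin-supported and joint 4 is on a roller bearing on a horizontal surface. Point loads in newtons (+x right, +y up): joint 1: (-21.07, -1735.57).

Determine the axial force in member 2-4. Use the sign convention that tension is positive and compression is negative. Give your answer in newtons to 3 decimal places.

110.340

N=5 nodes, M=7 members, R=3 reactions → 2N=10, M+R=10
member 0 (0-1): L=4.7927, (cx,cy)=(0.2414,0.9704)
member 1 (0-2): L=2.5210, (cx,cy)=(1.0000,0.0000)
member 2 (1-2): L=4.8469, (cx,cy)=(0.2814,-0.9596)
member 3 (1-3): L=2.7908, (cx,cy)=(0.9972,-0.0749)
member 4 (2-3): L=4.6631, (cx,cy)=(0.3043,0.9526)
member 5 (2-4): L=2.7790, (cx,cy)=(1.0000,0.0000)
member 6 (3-4): L=4.6455, (cx,cy)=(0.2928,-0.9562)
solve A·x = −loads:
  F[0-1] = -1417.0935 N (compression)
  F[0-2] = +321.0253 N (tension)
  F[1-2] = -358.3347 N (compression)
  F[1-3] = -220.8035 N (compression)
  F[2-3] = +360.9715 N (tension)
  F[2-4] = +110.3395 N (tension)
  F[3-4] = -376.9012 N (compression)
  Rx@0 = +21.0700 N
  Ry@0 = +1375.1817 N
  Ry@4 = +360.3883 N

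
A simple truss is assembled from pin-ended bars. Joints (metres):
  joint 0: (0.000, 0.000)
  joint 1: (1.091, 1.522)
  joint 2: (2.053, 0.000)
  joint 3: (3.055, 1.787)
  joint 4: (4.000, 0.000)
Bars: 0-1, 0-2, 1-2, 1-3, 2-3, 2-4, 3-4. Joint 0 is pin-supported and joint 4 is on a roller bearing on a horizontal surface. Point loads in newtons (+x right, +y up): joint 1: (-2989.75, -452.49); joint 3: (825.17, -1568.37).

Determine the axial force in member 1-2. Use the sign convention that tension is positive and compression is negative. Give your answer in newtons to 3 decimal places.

N=5 nodes, M=7 members, R=3 reactions → 2N=10, M+R=10
member 0 (0-1): L=1.8726, (cx,cy)=(0.5826,0.8128)
member 1 (0-2): L=2.0530, (cx,cy)=(1.0000,0.0000)
member 2 (1-2): L=1.8005, (cx,cy)=(0.5343,-0.8453)
member 3 (1-3): L=1.9818, (cx,cy)=(0.9910,0.1337)
member 4 (2-3): L=2.0487, (cx,cy)=(0.4891,0.8722)
member 5 (2-4): L=1.9470, (cx,cy)=(1.0000,0.0000)
member 6 (3-4): L=2.0215, (cx,cy)=(0.4675,-0.8840)
solve A·x = −loads:
  F[0-1] = -1806.8794 N (compression)
  F[0-2] = -1111.8898 N (compression)
  F[1-2] = +1392.4553 N (tension)
  F[1-3] = +1203.9026 N (tension)
  F[2-3] = -1349.4552 N (compression)
  F[2-4] = +292.0690 N (tension)
  F[3-4] = -624.7752 N (compression)
  Rx@0 = +2164.5800 N
  Ry@0 = +1468.5559 N
  Ry@4 = +552.3041 N

1392.455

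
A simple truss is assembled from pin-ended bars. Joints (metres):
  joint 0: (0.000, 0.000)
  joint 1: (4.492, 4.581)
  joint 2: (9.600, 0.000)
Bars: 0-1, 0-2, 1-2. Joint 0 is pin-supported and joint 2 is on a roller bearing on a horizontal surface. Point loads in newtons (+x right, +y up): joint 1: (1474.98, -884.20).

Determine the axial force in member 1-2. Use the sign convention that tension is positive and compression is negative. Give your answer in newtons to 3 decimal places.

N=3 nodes, M=3 members, R=3 reactions → 2N=6, M+R=6
member 0 (0-1): L=6.4159, (cx,cy)=(0.7001,0.7140)
member 1 (0-2): L=9.6000, (cx,cy)=(1.0000,0.0000)
member 2 (1-2): L=6.8613, (cx,cy)=(0.7445,-0.6677)
solve A·x = −loads:
  F[0-1] = +326.8503 N (tension)
  F[0-2] = +1246.1401 N (tension)
  F[1-2] = -1673.8687 N (compression)
  Rx@0 = -1474.9800 N
  Ry@0 = -233.3739 N
  Ry@2 = +1117.5739 N

-1673.869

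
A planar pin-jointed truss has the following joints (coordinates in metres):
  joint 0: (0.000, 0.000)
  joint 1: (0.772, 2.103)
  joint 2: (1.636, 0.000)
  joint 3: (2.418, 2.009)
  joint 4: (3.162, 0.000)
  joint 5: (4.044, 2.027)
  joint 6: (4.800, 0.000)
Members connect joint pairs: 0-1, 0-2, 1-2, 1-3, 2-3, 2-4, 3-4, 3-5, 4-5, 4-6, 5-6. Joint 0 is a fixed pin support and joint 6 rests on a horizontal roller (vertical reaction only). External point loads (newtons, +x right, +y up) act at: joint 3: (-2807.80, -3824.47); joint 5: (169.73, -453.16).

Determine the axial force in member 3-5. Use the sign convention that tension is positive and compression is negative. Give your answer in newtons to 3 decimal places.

N=7 nodes, M=11 members, R=3 reactions → 2N=14, M+R=14
member 0 (0-1): L=2.2402, (cx,cy)=(0.3446,0.9387)
member 1 (0-2): L=1.6360, (cx,cy)=(1.0000,0.0000)
member 2 (1-2): L=2.2736, (cx,cy)=(0.3800,-0.9250)
member 3 (1-3): L=1.6487, (cx,cy)=(0.9984,-0.0570)
member 4 (2-3): L=2.1558, (cx,cy)=(0.3627,0.9319)
member 5 (2-4): L=1.5260, (cx,cy)=(1.0000,0.0000)
member 6 (3-4): L=2.1423, (cx,cy)=(0.3473,-0.9378)
member 7 (3-5): L=1.6261, (cx,cy)=(0.9999,0.0111)
member 8 (4-5): L=2.2106, (cx,cy)=(0.3990,0.9170)
member 9 (4-6): L=1.6380, (cx,cy)=(1.0000,0.0000)
member 10 (5-6): L=2.1634, (cx,cy)=(0.3495,-0.9370)
solve A·x = −loads:
  F[0-1] = -3273.2713 N (compression)
  F[0-2] = -1510.0720 N (compression)
  F[1-2] = +3473.1232 N (tension)
  F[1-3] = -2451.8415 N (compression)
  F[2-3] = -3447.3586 N (compression)
  F[2-4] = +1060.2684 N (tension)
  F[3-4] = -808.7862 N (compression)
  F[3-5] = -609.6973 N (compression)
  F[4-5] = +827.1370 N (tension)
  F[4-6] = +449.3700 N (tension)
  F[5-6] = -1285.9304 N (compression)
  Rx@0 = +2638.0700 N
  Ry@0 = +3072.7717 N
  Ry@6 = +1204.8583 N

-609.697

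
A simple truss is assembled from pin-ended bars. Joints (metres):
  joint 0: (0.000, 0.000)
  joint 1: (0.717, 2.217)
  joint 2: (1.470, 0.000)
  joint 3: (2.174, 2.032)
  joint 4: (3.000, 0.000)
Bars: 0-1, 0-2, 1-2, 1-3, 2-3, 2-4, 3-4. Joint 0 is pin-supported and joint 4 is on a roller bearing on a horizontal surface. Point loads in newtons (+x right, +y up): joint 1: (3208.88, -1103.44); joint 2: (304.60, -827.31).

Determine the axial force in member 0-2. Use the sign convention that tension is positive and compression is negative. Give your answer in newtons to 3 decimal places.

N=5 nodes, M=7 members, R=3 reactions → 2N=10, M+R=10
member 0 (0-1): L=2.3301, (cx,cy)=(0.3077,0.9515)
member 1 (0-2): L=1.4700, (cx,cy)=(1.0000,0.0000)
member 2 (1-2): L=2.3414, (cx,cy)=(0.3216,-0.9469)
member 3 (1-3): L=1.4687, (cx,cy)=(0.9920,-0.1260)
member 4 (2-3): L=2.1505, (cx,cy)=(0.3274,0.9449)
member 5 (2-4): L=1.5300, (cx,cy)=(1.0000,0.0000)
member 6 (3-4): L=2.1935, (cx,cy)=(0.3766,-0.9264)
solve A·x = −loads:
  F[0-1] = +1166.3082 N (tension)
  F[0-2] = +3154.5866 N (tension)
  F[1-2] = -2043.2720 N (compression)
  F[1-3] = -2210.4682 N (compression)
  F[2-3] = +2923.1016 N (tension)
  F[2-4] = +1235.9376 N (tension)
  F[3-4] = -3282.0691 N (compression)
  Rx@0 = -3513.4800 N
  Ry@0 = -1109.7164 N
  Ry@4 = +3040.4664 N

3154.587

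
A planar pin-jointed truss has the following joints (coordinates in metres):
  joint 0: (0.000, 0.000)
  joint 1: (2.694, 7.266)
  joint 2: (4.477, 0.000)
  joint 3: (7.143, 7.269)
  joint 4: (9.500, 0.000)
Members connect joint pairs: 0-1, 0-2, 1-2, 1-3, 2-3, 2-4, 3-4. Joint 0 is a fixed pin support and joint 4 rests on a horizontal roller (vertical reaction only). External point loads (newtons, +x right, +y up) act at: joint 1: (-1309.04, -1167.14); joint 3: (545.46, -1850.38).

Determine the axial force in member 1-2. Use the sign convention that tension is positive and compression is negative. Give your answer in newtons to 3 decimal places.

N=5 nodes, M=7 members, R=3 reactions → 2N=10, M+R=10
member 0 (0-1): L=7.7493, (cx,cy)=(0.3476,0.9376)
member 1 (0-2): L=4.4770, (cx,cy)=(1.0000,0.0000)
member 2 (1-2): L=7.4816, (cx,cy)=(0.2383,-0.9712)
member 3 (1-3): L=4.4490, (cx,cy)=(1.0000,0.0007)
member 4 (2-3): L=7.7425, (cx,cy)=(0.3443,0.9388)
member 5 (2-4): L=5.0230, (cx,cy)=(1.0000,0.0000)
member 6 (3-4): L=7.6416, (cx,cy)=(0.3084,-0.9512)
solve A·x = −loads:
  F[0-1] = -2004.0997 N (compression)
  F[0-2] = -66.8705 N (compression)
  F[1-2] = +733.3847 N (tension)
  F[1-3] = +437.5510 N (tension)
  F[2-3] = -758.6471 N (compression)
  F[2-4] = +369.1373 N (tension)
  F[3-4] = -1196.7730 N (compression)
  Rx@0 = +763.5800 N
  Ry@0 = +1879.0986 N
  Ry@4 = +1138.4214 N

733.385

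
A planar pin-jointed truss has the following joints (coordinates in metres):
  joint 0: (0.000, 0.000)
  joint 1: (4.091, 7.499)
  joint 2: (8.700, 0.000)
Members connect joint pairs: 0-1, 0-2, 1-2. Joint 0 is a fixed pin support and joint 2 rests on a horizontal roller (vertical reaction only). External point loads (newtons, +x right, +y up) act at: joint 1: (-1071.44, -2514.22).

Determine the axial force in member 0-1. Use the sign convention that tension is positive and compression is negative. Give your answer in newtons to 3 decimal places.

N=3 nodes, M=3 members, R=3 reactions → 2N=6, M+R=6
member 0 (0-1): L=8.5423, (cx,cy)=(0.4789,0.8779)
member 1 (0-2): L=8.7000, (cx,cy)=(1.0000,0.0000)
member 2 (1-2): L=8.8022, (cx,cy)=(0.5236,-0.8520)
solve A·x = −loads:
  F[0-1] = -2569.2932 N (compression)
  F[0-2] = +159.0190 N (tension)
  F[1-2] = -303.6905 N (compression)
  Rx@0 = +1071.4400 N
  Ry@0 = +2255.4906 N
  Ry@2 = +258.7294 N

-2569.293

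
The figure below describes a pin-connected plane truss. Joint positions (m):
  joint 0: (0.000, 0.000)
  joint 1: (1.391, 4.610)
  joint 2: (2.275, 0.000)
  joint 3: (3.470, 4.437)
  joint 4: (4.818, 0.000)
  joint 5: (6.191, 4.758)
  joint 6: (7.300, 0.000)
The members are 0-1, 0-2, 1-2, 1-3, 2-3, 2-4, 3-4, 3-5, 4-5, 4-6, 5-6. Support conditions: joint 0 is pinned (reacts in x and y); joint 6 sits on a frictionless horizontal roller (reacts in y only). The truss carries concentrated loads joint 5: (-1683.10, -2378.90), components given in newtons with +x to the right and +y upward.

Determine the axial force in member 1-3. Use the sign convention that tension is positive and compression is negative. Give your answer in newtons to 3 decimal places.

N=7 nodes, M=11 members, R=3 reactions → 2N=14, M+R=14
member 0 (0-1): L=4.8153, (cx,cy)=(0.2889,0.9574)
member 1 (0-2): L=2.2750, (cx,cy)=(1.0000,0.0000)
member 2 (1-2): L=4.6940, (cx,cy)=(0.1883,-0.9821)
member 3 (1-3): L=2.0862, (cx,cy)=(0.9966,-0.0829)
member 4 (2-3): L=4.5951, (cx,cy)=(0.2601,0.9656)
member 5 (2-4): L=2.5430, (cx,cy)=(1.0000,0.0000)
member 6 (3-4): L=4.6372, (cx,cy)=(0.2907,-0.9568)
member 7 (3-5): L=2.7399, (cx,cy)=(0.9931,0.1172)
member 8 (4-5): L=4.9521, (cx,cy)=(0.2773,0.9608)
member 9 (4-6): L=2.4820, (cx,cy)=(1.0000,0.0000)
member 10 (5-6): L=4.8855, (cx,cy)=(0.2270,-0.9739)
solve A·x = −loads:
  F[0-1] = -1523.3535 N (compression)
  F[0-2] = -1243.0463 N (compression)
  F[1-2] = +1546.9505 N (tension)
  F[1-3] = -733.9124 N (compression)
  F[2-3] = -1573.4071 N (compression)
  F[2-4] = -542.5363 N (compression)
  F[3-4] = +1335.7298 N (tension)
  F[3-5] = -1539.4484 N (compression)
  F[4-5] = -1330.1977 N (compression)
  F[4-6] = +214.5489 N (tension)
  F[5-6] = -945.1634 N (compression)
  Rx@0 = +1683.1000 N
  Ry@0 = +1458.4096 N
  Ry@6 = +920.4904 N

-733.912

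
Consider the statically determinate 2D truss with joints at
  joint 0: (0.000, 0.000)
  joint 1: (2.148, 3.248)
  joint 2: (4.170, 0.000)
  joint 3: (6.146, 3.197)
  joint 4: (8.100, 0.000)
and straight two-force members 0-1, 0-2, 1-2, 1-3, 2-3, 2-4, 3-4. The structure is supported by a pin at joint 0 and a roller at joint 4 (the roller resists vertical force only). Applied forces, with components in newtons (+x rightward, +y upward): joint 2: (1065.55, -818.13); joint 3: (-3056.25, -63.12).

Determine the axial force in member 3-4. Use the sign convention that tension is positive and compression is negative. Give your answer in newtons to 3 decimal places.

863.988

N=5 nodes, M=7 members, R=3 reactions → 2N=10, M+R=10
member 0 (0-1): L=3.8940, (cx,cy)=(0.5516,0.8341)
member 1 (0-2): L=4.1700, (cx,cy)=(1.0000,0.0000)
member 2 (1-2): L=3.8260, (cx,cy)=(0.5285,-0.8489)
member 3 (1-3): L=3.9983, (cx,cy)=(0.9999,-0.0128)
member 4 (2-3): L=3.7584, (cx,cy)=(0.5258,0.8506)
member 5 (2-4): L=3.9300, (cx,cy)=(1.0000,0.0000)
member 6 (3-4): L=3.7469, (cx,cy)=(0.5215,-0.8532)
solve A·x = −loads:
  F[0-1] = -1940.3533 N (compression)
  F[0-2] = -920.3725 N (compression)
  F[1-2] = +1937.9124 N (tension)
  F[1-3] = -2094.6739 N (compression)
  F[2-3] = -972.2577 N (compression)
  F[2-4] = -450.5732 N (compression)
  F[3-4] = +863.9880 N (tension)
  Rx@0 = +1990.7000 N
  Ry@0 = +1618.4467 N
  Ry@4 = -737.1967 N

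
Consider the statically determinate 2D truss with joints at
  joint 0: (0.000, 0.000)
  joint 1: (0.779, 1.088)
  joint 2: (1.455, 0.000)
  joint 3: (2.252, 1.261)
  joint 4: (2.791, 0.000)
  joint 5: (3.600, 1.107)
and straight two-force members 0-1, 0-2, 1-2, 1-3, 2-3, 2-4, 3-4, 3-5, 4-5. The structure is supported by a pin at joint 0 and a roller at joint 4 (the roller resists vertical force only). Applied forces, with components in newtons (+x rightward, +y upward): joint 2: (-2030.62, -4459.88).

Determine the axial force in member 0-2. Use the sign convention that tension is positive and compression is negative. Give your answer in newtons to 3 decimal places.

-502.075

N=6 nodes, M=9 members, R=3 reactions → 2N=12, M+R=12
member 0 (0-1): L=1.3381, (cx,cy)=(0.5822,0.8131)
member 1 (0-2): L=1.4550, (cx,cy)=(1.0000,0.0000)
member 2 (1-2): L=1.2809, (cx,cy)=(0.5278,-0.8494)
member 3 (1-3): L=1.4831, (cx,cy)=(0.9932,0.1166)
member 4 (2-3): L=1.4918, (cx,cy)=(0.5343,0.8453)
member 5 (2-4): L=1.3360, (cx,cy)=(1.0000,0.0000)
member 6 (3-4): L=1.3714, (cx,cy)=(0.3930,-0.9195)
member 7 (3-5): L=1.3568, (cx,cy)=(0.9935,-0.1135)
member 8 (4-5): L=1.3711, (cx,cy)=(0.5900,0.8074)
solve A·x = −loads:
  F[0-1] = -2625.6593 N (compression)
  F[0-2] = -502.0745 N (compression)
  F[1-2] = +2145.4654 N (tension)
  F[1-3] = -2679.1067 N (compression)
  F[2-3] = +3120.1723 N (tension)
  F[2-4] = +993.8023 N (tension)
  F[3-4] = -2528.5079 N (compression)
  F[3-5] = +0.0000 N (tension)
  F[4-5] = -0.0000 N (compression)
  Rx@0 = +2030.6200 N
  Ry@0 = +2134.8619 N
  Ry@4 = +2325.0181 N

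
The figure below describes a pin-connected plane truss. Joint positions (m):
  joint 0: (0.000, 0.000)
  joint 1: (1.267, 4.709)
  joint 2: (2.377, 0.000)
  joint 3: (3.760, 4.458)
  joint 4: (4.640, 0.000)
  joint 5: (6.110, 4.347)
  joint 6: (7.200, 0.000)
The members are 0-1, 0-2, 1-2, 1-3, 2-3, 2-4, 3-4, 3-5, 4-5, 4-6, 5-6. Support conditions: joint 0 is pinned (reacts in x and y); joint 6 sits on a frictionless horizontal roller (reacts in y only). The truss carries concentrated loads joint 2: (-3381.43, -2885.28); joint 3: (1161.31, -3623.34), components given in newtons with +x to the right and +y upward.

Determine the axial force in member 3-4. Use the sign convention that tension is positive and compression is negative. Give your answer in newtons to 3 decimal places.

N=7 nodes, M=11 members, R=3 reactions → 2N=14, M+R=14
member 0 (0-1): L=4.8765, (cx,cy)=(0.2598,0.9657)
member 1 (0-2): L=2.3770, (cx,cy)=(1.0000,0.0000)
member 2 (1-2): L=4.8381, (cx,cy)=(0.2294,-0.9733)
member 3 (1-3): L=2.5056, (cx,cy)=(0.9950,-0.1002)
member 4 (2-3): L=4.6676, (cx,cy)=(0.2963,0.9551)
member 5 (2-4): L=2.2630, (cx,cy)=(1.0000,0.0000)
member 6 (3-4): L=4.5440, (cx,cy)=(0.1937,-0.9811)
member 7 (3-5): L=2.3526, (cx,cy)=(0.9989,-0.0472)
member 8 (4-5): L=4.5888, (cx,cy)=(0.3203,0.9473)
member 9 (4-6): L=2.5600, (cx,cy)=(1.0000,0.0000)
member 10 (5-6): L=4.4816, (cx,cy)=(0.2432,-0.9700)
solve A·x = −loads:
  F[0-1] = -3049.5743 N (compression)
  F[0-2] = -1427.7826 N (compression)
  F[1-2] = +3183.0531 N (tension)
  F[1-3] = -1530.3264 N (compression)
  F[2-3] = -222.8729 N (compression)
  F[2-4] = +2749.9754 N (tension)
  F[3-4] = -3533.0889 N (compression)
  F[3-5] = -2068.0573 N (compression)
  F[4-5] = +3659.0278 N (tension)
  F[4-6] = +893.6085 N (tension)
  F[5-6] = -3674.1036 N (compression)
  Rx@0 = +2220.1200 N
  Ry@0 = +2944.8438 N
  Ry@6 = +3563.7762 N

-3533.089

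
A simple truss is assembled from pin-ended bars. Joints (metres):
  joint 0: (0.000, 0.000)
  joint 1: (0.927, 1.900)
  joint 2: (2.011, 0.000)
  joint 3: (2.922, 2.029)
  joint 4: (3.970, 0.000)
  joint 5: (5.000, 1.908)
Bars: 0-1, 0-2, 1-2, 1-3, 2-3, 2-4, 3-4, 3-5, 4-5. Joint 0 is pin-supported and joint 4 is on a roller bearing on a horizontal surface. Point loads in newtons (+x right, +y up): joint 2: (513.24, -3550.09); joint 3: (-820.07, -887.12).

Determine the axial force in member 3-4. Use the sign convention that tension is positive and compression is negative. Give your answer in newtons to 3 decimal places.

-2287.169

N=6 nodes, M=9 members, R=3 reactions → 2N=12, M+R=12
member 0 (0-1): L=2.1141, (cx,cy)=(0.4385,0.8987)
member 1 (0-2): L=2.0110, (cx,cy)=(1.0000,0.0000)
member 2 (1-2): L=2.1875, (cx,cy)=(0.4955,-0.8686)
member 3 (1-3): L=1.9992, (cx,cy)=(0.9979,0.0645)
member 4 (2-3): L=2.2241, (cx,cy)=(0.4096,0.9123)
member 5 (2-4): L=1.9590, (cx,cy)=(1.0000,0.0000)
member 6 (3-4): L=2.2837, (cx,cy)=(0.4589,-0.8885)
member 7 (3-5): L=2.0815, (cx,cy)=(0.9983,-0.0581)
member 8 (4-5): L=2.1683, (cx,cy)=(0.4750,0.8800)
solve A·x = −loads:
  F[0-1] = -2676.0908 N (compression)
  F[0-2] = +866.6060 N (tension)
  F[1-2] = +2586.2355 N (tension)
  F[1-3] = -2460.1671 N (compression)
  F[2-3] = +1429.1183 N (tension)
  F[2-4] = +1049.6059 N (tension)
  F[3-4] = -2287.1687 N (compression)
  F[3-5] = +0.0000 N (tension)
  F[4-5] = -0.0000 N (compression)
  Rx@0 = +306.8300 N
  Ry@0 = +2405.1008 N
  Ry@4 = +2032.1092 N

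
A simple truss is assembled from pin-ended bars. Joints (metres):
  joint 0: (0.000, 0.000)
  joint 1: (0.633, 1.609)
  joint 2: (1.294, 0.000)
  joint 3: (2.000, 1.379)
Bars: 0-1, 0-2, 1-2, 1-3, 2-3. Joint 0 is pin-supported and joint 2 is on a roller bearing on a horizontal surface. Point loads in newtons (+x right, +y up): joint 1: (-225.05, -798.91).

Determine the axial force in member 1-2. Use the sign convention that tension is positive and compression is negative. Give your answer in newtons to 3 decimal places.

-119.977

N=4 nodes, M=5 members, R=3 reactions → 2N=8, M+R=8
member 0 (0-1): L=1.7290, (cx,cy)=(0.3661,0.9306)
member 1 (0-2): L=1.2940, (cx,cy)=(1.0000,0.0000)
member 2 (1-2): L=1.7395, (cx,cy)=(0.3800,-0.9250)
member 3 (1-3): L=1.3862, (cx,cy)=(0.9861,-0.1659)
member 4 (2-3): L=1.5492, (cx,cy)=(0.4557,0.8901)
solve A·x = −loads:
  F[0-1] = -739.2550 N (compression)
  F[0-2] = +45.5910 N (tension)
  F[1-2] = -119.9771 N (compression)
  F[1-3] = -0.0000 N (compression)
  F[2-3] = +0.0000 N (tension)
  Rx@0 = +225.0500 N
  Ry@0 = +687.9327 N
  Ry@2 = +110.9773 N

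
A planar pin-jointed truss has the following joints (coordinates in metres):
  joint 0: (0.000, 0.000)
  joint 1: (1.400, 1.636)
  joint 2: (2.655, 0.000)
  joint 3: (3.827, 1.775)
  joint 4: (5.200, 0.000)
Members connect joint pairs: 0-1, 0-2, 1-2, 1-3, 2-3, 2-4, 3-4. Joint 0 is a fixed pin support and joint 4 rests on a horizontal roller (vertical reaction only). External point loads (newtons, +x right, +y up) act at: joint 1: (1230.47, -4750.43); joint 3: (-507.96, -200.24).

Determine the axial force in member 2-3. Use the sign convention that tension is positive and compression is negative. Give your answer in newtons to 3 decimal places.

1919.903

N=5 nodes, M=7 members, R=3 reactions → 2N=10, M+R=10
member 0 (0-1): L=2.1533, (cx,cy)=(0.6502,0.7598)
member 1 (0-2): L=2.6550, (cx,cy)=(1.0000,0.0000)
member 2 (1-2): L=2.0619, (cx,cy)=(0.6087,-0.7934)
member 3 (1-3): L=2.4310, (cx,cy)=(0.9984,0.0572)
member 4 (2-3): L=2.1270, (cx,cy)=(0.5510,0.8345)
member 5 (2-4): L=2.5450, (cx,cy)=(1.0000,0.0000)
member 6 (3-4): L=2.2440, (cx,cy)=(0.6118,-0.7910)
solve A·x = −loads:
  F[0-1] = -4357.3149 N (compression)
  F[0-2] = +3555.5457 N (tension)
  F[1-2] = -2019.2740 N (compression)
  F[1-3] = -2839.1083 N (compression)
  F[2-3] = +1919.9033 N (tension)
  F[2-4] = +1268.6253 N (tension)
  F[3-4] = -2073.4572 N (compression)
  Rx@0 = -722.5100 N
  Ry@0 = +3310.6045 N
  Ry@4 = +1640.0655 N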